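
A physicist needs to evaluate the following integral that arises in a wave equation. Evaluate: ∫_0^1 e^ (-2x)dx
Antiderivative: (1/(-2))e^(-2x)
Evaluate: (1/(-2))(e^-2-1)

Answer: (e^-2-1)/(-2)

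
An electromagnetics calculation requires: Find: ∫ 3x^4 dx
Using power rule: ∫ 3x^4 dx = 3/5 x^5 + C = (3/5)x^5 + C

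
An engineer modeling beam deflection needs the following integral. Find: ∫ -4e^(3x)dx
Since d/dx[e^(3x)]=3e^(3x), we get -4/3 e^(3x) + C

Answer: (-4/3)e^(3x) + C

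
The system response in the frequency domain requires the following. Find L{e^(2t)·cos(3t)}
First shifting: L{e^(at)f(t)} = F(s-a)
L{cos(3t)} = s/(s² + 9)
Shift: (s-2)/((s-2)² + 9)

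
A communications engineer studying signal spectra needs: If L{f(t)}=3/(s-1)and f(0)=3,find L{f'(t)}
L{f'(t)} = s·F(s) - f(0) = 3s/(s-1) - 3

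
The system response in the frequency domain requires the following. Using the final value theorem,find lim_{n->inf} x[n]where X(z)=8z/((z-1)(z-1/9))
Final value theorem: lim x[n] = lim_{z->1} (z-1)*X(z)
(z-1)*X(z) = 8z/(z-1/9)
As z->1: 8/(1-1/9) = 8/(8/9) = 9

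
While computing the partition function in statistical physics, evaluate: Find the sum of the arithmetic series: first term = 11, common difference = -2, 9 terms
Last term: a_n=11 + (9 - 1)·-2=-5
Sum=n(a_1 + a_n)/2=9(11 + (-5))/2=27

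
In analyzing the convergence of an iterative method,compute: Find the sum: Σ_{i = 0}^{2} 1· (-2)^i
Geometric series: S=a(1 - r^n)/(1 - r)
a=1, r=-2, n=3
S=1(1+8)/3=3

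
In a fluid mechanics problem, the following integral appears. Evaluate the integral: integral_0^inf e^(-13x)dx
integral_0^inf e^(-13x) dx=[-1/13 * e^(-13x)]_0^inf
=0 - (-1/13)=1/13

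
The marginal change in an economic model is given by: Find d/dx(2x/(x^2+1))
Quotient rule: (f/g)'=(f'g - fg')/g²
f=2x, f'=2
g=x^2+1, g'=2x

Answer: (2·(x^2+1)-4x^2)/(x^2+1)²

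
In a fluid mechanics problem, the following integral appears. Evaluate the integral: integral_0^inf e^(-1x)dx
integral_0^inf e^(-1x) dx=[-1/1 * e^(-1x)]_0^inf
=0 - (-1/1)=1/1

Answer: 1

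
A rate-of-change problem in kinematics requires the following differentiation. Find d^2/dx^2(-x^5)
Apply power rule 2 times:
d^1: -5x^4
d^2: -20x^3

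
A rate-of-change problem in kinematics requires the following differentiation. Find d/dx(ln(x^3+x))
Chain rule: d/dx[ln(u)] = u'/u where u = x^3+x
u' = 3x^2+1

Answer: (3x^2+1)/(x^3+x)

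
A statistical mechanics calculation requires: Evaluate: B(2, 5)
B(x,y)=Γ(x)Γ(y)/Γ(x+y)=(x-1)!(y-1)!/(x+y-1)!
B(2,5)=1!·4!/6!=1/30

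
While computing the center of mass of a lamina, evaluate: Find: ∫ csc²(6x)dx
Since d/dx[-cot(6x)]=6csc²(6x), integral=-cot(6x)/6+C

Answer: (-1/6)cot(6x)+C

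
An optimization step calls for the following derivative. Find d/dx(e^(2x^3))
Chain rule: d/dx[e^u] = e^u · u' where u = 2x^3
u' = 6x^2

Answer: 6x^2·e^(2x^3)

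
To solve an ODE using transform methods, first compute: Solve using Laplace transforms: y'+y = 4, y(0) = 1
Take L of both sides: sY(s) - 1 + Y(s) = 4/s
Y(s)(s + 1) = 4/s + 1
Y(s) = 4/(s(s + 1)) + 1/(s + 1)
Partial fractions: 4/(s(s + 1)) = 4/s - 4/(s + 1)
So Y(s) = 4/s - 3/(s + 1)
Inverse transform (L^(-1){1/s} = 1, L^(-1){1/(s + 1)} = e^(-t)):

Answer: y(t) = 4 - 3·e^(-t)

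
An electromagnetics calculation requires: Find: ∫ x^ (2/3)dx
Power rule: ∫ x^(2/3) dx=x^(5/3)/(5/3) + C

Answer: (3/5)·x^(5/3) + C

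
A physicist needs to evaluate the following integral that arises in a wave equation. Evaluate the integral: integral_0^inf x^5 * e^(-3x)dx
This is a Gamma integral. Substitute u=3x (du=3 dx):
integral_0^inf x^5*e^(-3x) dx=(1/3^6) integral_0^inf u^5*e^(-u) du
=Gamma(6)/3^6=5!/3^6=120/729

Answer: 40/243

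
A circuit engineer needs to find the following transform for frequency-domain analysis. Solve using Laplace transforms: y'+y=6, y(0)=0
Take L of both sides: sY(s)-0+Y(s) = 6/s
Y(s)(s+1) = 6/s+0
Y(s) = 6/(s(s+1))+0/(s+1)
Partial fractions: 6/(s(s+1)) = 6/s - 6/(s+1)
So Y(s) = 6/s - 6/(s+1)
Inverse transform (L^(-1){1/s} = 1, L^(-1){1/(s+1)} = e^(-t)):

Answer: y(t) = 6-6·e^(-t)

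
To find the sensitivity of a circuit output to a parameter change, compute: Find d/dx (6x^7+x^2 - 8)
Power rule: d/dx(ax^n)=n·a·x^(n-1)
Term by term: 42·x^6 + 2·x

Answer: 42x^6 + 2x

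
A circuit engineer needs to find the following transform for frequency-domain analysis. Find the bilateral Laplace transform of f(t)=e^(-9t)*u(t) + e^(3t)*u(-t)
For e^(-9t) * u(t): L=1/(s + 9), Re(s) > -9
For e^(3t) * u(-t): L=-1/(s-3), Re(s) < 3
Combined: F(s)=1/(s + 9) - 1/(s-3), -9 < Re(s) < 3

Answer: 1/(s + 9) - 1/(s-3), ROC: -9 < Re(s) < 3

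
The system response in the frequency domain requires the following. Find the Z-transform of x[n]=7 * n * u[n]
Z{n*u[n]}=z/(z-1)^2
By linearity: Z{7*n*u[n]}=7z/(z-1)^2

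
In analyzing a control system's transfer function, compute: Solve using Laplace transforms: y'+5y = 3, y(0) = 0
Take L of both sides: sY(s) - 0 + 5Y(s)=3/s
Y(s)(s + 5)=3/s + 0
Y(s)=3/(s(s + 5)) + 0/(s + 5)
Partial fractions: 3/(s(s + 5))=(3/5)/s - (3/5)/(s + 5)
So Y(s)=(3/5)/s - (3/5)/(s + 5)
Inverse transform (L^(-1){1/s}=1, L^(-1){1/(s + 5)}=e^(-5t)):

Answer: y(t)=3/5 - (3/5)·e^(-5t)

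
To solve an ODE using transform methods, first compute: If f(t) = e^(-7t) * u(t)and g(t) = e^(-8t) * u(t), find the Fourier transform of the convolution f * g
By the convolution theorem: F{f * g} = F(omega) * G(omega)
F(omega) = 1/(7 + j * omega), G(omega) = 1/(8 + j * omega)
F{f * g} = 1/((7 + j * omega)(8 + j * omega))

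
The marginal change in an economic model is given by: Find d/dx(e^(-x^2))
Chain rule: d/dx[e^u] = e^u · u' where u = -x^2
u' = -2x

Answer: -2x·e^(-x^2)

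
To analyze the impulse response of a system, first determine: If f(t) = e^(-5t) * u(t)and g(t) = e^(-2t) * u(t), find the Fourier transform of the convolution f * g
By the convolution theorem: F{f * g} = F(omega) * G(omega)
F(omega) = 1/(5+j * omega), G(omega) = 1/(2+j * omega)
F{f * g} = 1/((5+j * omega)(2+j * omega))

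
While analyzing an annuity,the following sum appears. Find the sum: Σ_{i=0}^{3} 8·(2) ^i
Geometric series: S=a(1 - r^n)/(1 - r)
a=8, r=2, n=4
S=8(1-16)/-1=120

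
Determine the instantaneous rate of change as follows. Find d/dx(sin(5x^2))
Chain rule: d/dx[sin(u)] = cos(u)·u' where u = 5x^2
u' = 10x

Answer: 10x·cos(5x^2)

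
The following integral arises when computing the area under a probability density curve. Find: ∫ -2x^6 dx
Using power rule: ∫ -2x^6 dx=-2/7 x^7+C=(-2/7)x^7+C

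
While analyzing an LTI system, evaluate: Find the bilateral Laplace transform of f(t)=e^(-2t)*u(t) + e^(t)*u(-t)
For e^(-2t) * u(t): L=1/(s + 2), Re(s) > -2
For e^(t) * u(-t): L=-1/(s-1), Re(s) < 1
Combined: F(s)=1/(s + 2) - 1/(s-1), -2 < Re(s) < 1

Answer: 1/(s + 2) - 1/(s-1), ROC: -2 < Re(s) < 1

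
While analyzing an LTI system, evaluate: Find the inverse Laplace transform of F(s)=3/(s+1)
L^(-1){3/(s-a)}=c·e^(at)
Here a=-1, c=3

Answer: 3e^(-t)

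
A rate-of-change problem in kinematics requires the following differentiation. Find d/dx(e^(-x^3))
Chain rule: d/dx[e^u] = e^u · u' where u = -x^3
u' = -3x^2

Answer: -3x^2·e^(-x^3)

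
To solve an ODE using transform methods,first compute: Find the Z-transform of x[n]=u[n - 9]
Using the time-shift property: Z{u[n-9]} = z^(-9) * z/(z-1)
= z^(-8)/(z-1)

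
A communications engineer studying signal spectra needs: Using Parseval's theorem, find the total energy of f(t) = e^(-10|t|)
Parseval's theorem: E = integral |f(t)|^2 dt = (1/2pi) integral |F(omega)|^2 domega
E = integral_{-inf}^{inf} e^(-20|t|) dt = 2 * integral_0^inf e^(-20t) dt = 2/(2 * 10) = 1/10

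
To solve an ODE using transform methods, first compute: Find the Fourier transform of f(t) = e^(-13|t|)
Using the standard pair: F{e^(-a|t|)} = 2a/(a^2+omega^2)
With a = 13: F(omega) = 26/(169+omega^2)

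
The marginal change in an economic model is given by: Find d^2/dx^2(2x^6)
Apply power rule 2 times:
d^1: 12x^5
d^2: 60x^4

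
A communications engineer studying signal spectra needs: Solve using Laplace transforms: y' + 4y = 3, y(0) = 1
Take L of both sides: sY(s) - 1 + 4Y(s)=3/s
Y(s)(s + 4)=3/s + 1
Y(s)=3/(s(s + 4)) + 1/(s + 4)
Partial fractions: 3/(s(s + 4))=(3/4)/s - (3/4)/(s + 4)
So Y(s)=(3/4)/s + (1/4)/(s + 4)
Inverse transform (L^(-1){1/s}=1, L^(-1){1/(s + 4)}=e^(-4t)):

Answer: y(t)=3/4 + (1/4)·e^(-4t)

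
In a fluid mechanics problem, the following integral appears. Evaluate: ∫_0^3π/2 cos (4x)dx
Antiderivative: sin(4x)/4
Evaluate at bounds: [sin(4·3π/2)/4] - [sin(4·0)/4]
=((0) - (0))/4=0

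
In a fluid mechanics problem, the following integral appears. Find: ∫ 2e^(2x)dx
Since d/dx[e^(2x)]=2e^(2x), we get 1 e^(2x)+C

Answer: e^(2x)+C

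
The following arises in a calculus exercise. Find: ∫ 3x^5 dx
Using power rule: ∫ 3x^5 dx = 3/6 x^6 + C = (1/2)x^6 + C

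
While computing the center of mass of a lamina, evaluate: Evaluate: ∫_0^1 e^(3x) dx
Antiderivative: (1/3)e^(3x)
Evaluate: (1/3)(e^3 - 1)

Answer: (e^3 - 1)/3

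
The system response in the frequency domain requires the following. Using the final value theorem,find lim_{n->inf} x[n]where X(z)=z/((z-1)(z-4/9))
Final value theorem: lim x[n] = lim_{z->1} (z-1) * X(z)
(z-1) * X(z) = z/(z-4/9)
As z->1: 1/(1-4/9) = 1/(5/9) = 9/5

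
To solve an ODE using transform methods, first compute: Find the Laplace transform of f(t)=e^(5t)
L{e^(at)}=1/(s-a)
L{e^(5t)}=1/(s-5)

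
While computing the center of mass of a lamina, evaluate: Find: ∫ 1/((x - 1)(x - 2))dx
Partial fractions: 1/((x-1)(x-2))=A/(x-1)+B/(x-2)
A=-1, B=1
∫ [-1· 1/(x-1)+1· 1/(x-2)] dx
=(1)[ln|x-2| - ln|x-1|]+C

Answer: ln|(x-2)/(x-1)|+C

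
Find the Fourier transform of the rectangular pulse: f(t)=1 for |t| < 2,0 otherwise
F(omega)=integral from -2 to 2 of e^(-j*omega*t) dt
=2*sin(2*omega)/omega=4*sinc(2*omega/pi)

Answer: 2*sin(2*omega)/omega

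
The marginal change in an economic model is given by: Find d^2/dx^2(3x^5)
Apply power rule 2 times:
d^1: 15x^4
d^2: 60x^3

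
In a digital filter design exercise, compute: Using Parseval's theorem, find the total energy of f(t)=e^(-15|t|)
Parseval's theorem: E=integral |f(t)|^2 dt=(1/2pi) integral |F(omega)|^2 domega
E=integral_{-inf}^{inf} e^(-30|t|) dt=2*integral_0^inf e^(-30t) dt=2/(2*15)=1/15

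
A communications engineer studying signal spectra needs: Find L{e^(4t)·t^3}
First shifting: L{e^(at)f(t)}=F(s-a)
L{t^3}=6/s^4
Shift s → s-4: 6/(s-4)^4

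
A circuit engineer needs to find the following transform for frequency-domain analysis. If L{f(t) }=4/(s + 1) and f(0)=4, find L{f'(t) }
L{f'(t)}=s·F(s) - f(0)=4s/(s+1)-4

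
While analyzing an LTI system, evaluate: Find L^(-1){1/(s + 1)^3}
L^(-1){1/(s-a)^n} = t^(n-1)·e^(at)/(n-1)!
Here a = -1, n = 3: t^2·e^(-t)/2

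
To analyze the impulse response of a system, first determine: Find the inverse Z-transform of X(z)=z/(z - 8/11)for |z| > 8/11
Standard pair: z/(z-a) <-> a^n * u[n] for causal signals
With a = 8/11: x[n] = (8/11)^n * u[n]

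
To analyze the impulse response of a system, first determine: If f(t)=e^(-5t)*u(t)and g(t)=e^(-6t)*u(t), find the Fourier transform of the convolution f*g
By the convolution theorem: F{f*g}=F(omega)*G(omega)
F(omega)=1/(5 + j*omega), G(omega)=1/(6 + j*omega)
F{f*g}=1/((5 + j*omega)(6 + j*omega))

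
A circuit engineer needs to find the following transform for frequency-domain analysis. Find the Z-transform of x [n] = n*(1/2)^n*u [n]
Using the property Z{n*a^n*u[n]}=az/(z-a)^2
With a=1/2: X(z)=(1/2)z/(z - 1/2)^2, |z| > 1/2

Answer: (1/2)z/(z - 1/2)^2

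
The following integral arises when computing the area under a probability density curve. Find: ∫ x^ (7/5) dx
Power rule: ∫ x^(7/5) dx = x^(12/5)/(12/5) + C

Answer: (5/12)·x^(12/5) + C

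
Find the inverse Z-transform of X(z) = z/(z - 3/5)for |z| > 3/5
Standard pair: z/(z-a) <-> a^n*u[n] for causal signals
With a=3/5: x[n]=(3/5)^n*u[n]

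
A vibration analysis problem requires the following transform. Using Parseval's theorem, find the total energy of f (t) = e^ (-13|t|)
Parseval's theorem: E=integral |f(t)|^2 dt=(1/2pi) integral |F(omega)|^2 domega
E=integral_{-inf}^{inf} e^(-26|t|) dt=2*integral_0^inf e^(-26t) dt=2/(2*13)=1/13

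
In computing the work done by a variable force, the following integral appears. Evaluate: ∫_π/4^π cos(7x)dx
Antiderivative: sin(7x)/7
Evaluate at bounds: [sin(7·π)/7] - [sin(7·π/4)/7]
=((0) - (-√2/2))/7=√2/14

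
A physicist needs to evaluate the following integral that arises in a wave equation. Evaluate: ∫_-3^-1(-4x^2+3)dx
Step 1: Find antiderivative F(x)=(-4/3)x^3+3x
Step 2: F(-1) - F(-3)=-5/3 - (27)=-86/3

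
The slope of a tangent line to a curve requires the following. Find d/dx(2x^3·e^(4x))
Product rule: (fg)' = f'g + fg'
f = 2x^3, f' = 6x^2
g = e^(4x), g' = 4·e^(4x)

Answer: 6x^2·e^(4x) + 8x^3·e^(4x)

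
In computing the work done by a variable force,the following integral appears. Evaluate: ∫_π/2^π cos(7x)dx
Antiderivative: sin(7x)/7
Evaluate at bounds: [sin(7·π)/7] - [sin(7·π/2)/7]
= ((0) - (-1))/7 = 1/7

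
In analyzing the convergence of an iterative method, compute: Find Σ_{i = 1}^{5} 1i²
=1·n(n+1)(2n+1)/6=1·5·6·11/6=55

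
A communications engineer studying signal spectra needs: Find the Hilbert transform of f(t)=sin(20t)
The Hilbert transform shifts each frequency component by -pi/2.
H{sin(wt)}=-cos(wt)
With w=20: H{sin(20t)}=-cos(20t)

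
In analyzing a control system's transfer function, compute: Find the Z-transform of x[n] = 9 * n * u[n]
Z{n*u[n]} = z/(z-1)^2
By linearity: Z{9*n*u[n]} = 9z/(z-1)^2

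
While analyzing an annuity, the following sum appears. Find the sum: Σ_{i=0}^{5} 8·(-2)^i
Geometric series: S=a(1 - r^n)/(1 - r)
a=8, r=-2, n=6
S=8(1 - 64)/3=-168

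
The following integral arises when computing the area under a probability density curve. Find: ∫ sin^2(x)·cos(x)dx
Let u=sin(x), du=cos(x) dx
∫ u^2 du=u^3/3 + C

Answer: sin^3(x)/3 + C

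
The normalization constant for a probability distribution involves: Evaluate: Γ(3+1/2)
Γ(n+1/2) = (2n)!√π/(4^n·n!)
= 720√π/(64·6) = (15/8)·√π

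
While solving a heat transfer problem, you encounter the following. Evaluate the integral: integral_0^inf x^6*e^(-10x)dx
This is a Gamma integral. Substitute u=10x (du=10 dx):
integral_0^inf x^6*e^(-10x) dx=(1/10^7) integral_0^inf u^6*e^(-u) du
=Gamma(7)/10^7=6!/10^7=720/10000000

Answer: 9/125000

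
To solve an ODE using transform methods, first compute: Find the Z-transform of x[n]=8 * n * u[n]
Z{n*u[n]} = z/(z-1)^2
By linearity: Z{8*n*u[n]} = 8z/(z-1)^2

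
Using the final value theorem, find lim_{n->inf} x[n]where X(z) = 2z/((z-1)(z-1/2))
Final value theorem: lim x[n] = lim_{z->1} (z-1)*X(z)
(z-1)*X(z) = 2z/(z-1/2)
As z->1: 2/(1 - 1/2) = 2/(1/2) = 4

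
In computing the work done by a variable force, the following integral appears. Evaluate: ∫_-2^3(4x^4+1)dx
Step 1: Find antiderivative F(x)=(4/5)x^5 + x
Step 2: F(3) - F(-2)=987/5 - (-138/5)=225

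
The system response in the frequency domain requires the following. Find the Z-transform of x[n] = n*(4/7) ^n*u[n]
Using the property Z{n*a^n*u[n]} = az/(z-a)^2
With a = 4/7: X(z) = (4/7)z/(z - 4/7)^2, |z| > 4/7

Answer: (4/7)z/(z - 4/7)^2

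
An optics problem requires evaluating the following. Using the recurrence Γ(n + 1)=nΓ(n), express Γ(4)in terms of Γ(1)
Γ(4)=3Γ(3)=3·2Γ(2)=...=3!·Γ(1)=6·Γ(1)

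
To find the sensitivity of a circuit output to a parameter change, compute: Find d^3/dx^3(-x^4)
Apply power rule 3 times:
d^1: -4x^3
d^2: -12x^2
d^3: -24x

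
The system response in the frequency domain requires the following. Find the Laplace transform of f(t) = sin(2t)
L{sin(wt)}=w/(s²+w²)
L{sin(2t)}=2/(s²+4)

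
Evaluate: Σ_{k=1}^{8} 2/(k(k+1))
Partial fractions: 2/(k(k + 1))=2/k - 2/(k + 1)
Telescoping sum: 2(1 - 1/9)=2·8/9

Answer: 16/9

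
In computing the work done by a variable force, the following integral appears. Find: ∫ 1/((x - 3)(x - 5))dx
Partial fractions: 1/((x-3)(x-5)) = A/(x-3)+B/(x-5)
A = -1/2, B = 1/2
∫ [-1/2· 1/(x-3)+1/2· 1/(x-5)] dx
= (1/2)[ln|x-5| - ln|x-3|]+C

Answer: (1/2)·ln|(x-5)/(x-3)|+C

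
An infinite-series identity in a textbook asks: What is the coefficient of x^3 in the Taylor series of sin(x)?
sin(x)=Σ (-1)^k x^(2k+1)/(2k+1)!
For x^3: (-1)^1/3!=-1/6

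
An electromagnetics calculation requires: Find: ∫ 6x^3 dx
Using power rule: ∫ 6x^3 dx=6/4 x^4 + C=(3/2)x^4 + C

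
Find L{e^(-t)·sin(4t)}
First shifting: L{e^(at)f(t)}=F(s-a)
L{sin(4t)}=4/(s²+16)
Shift: 4/((s+1)²+16)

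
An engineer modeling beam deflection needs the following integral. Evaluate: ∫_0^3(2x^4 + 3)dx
Step 1: Find antiderivative F(x)=(2/5)x^5+3x
Step 2: F(3) - F(0)=531/5 - (0)=531/5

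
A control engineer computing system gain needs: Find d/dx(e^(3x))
Chain rule: d/dx[e^u]=e^u · u' where u=3x
u'=3

Answer: 3·e^(3x)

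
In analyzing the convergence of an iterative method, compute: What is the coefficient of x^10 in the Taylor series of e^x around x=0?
Taylor series of e^x = Σ x^n/n!
Coefficient of x^10 = 1/10! = 1/3628800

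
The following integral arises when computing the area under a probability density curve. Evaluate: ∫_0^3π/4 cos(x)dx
Antiderivative: sin(x)
Evaluate at bounds: [sin(1·3π/4)/1] - [sin(1·0)/1]
=((√2/2) - (0))/1=√2/2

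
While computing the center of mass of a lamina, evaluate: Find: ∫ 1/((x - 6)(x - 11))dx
Partial fractions: 1/((x-6)(x-11)) = A/(x-6)+B/(x-11)
A = -1/5, B = 1/5
∫ [-1/5· 1/(x-6)+1/5· 1/(x-11)] dx
= (1/5)[ln|x-11| - ln|x-6|]+C

Answer: (1/5)·ln|(x-11)/(x-6)|+C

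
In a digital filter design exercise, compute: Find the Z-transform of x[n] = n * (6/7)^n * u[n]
Using the property Z{n * a^n * u[n]}=az/(z-a)^2
With a=6/7: X(z)=(6/7)z/(z - 6/7)^2, |z| > 6/7

Answer: (6/7)z/(z - 6/7)^2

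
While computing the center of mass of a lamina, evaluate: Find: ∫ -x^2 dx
Using power rule: ∫ -x^2 dx = -1/3 x^3 + C = (-1/3)x^3 + C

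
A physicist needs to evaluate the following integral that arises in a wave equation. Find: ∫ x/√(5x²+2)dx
Let u=5x²+2, du=10x dx
∫ (1/10)·u^(-1/2) du=√u/5+C

Answer: √(5x²+2)/5+C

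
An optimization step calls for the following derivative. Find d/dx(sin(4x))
Chain rule: d/dx[sin(u)]=cos(u)·u' where u=4x
u'=4

Answer: 4·cos(4x)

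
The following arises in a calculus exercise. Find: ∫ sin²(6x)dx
Using identity sin²(u) = (1 - cos(2u))/2:
∫ (1 - cos(12x))/2 dx = x/2 - sin(12x)/24+C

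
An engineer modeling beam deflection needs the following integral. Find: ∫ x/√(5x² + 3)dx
Let u = 5x²+3, du = 10x dx
∫ (1/10)·u^(-1/2) du = √u/5+C

Answer: √(5x²+3)/5+C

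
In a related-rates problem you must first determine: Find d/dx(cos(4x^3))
Chain rule: d/dx[cos(u)] = -sin(u)·u' where u = 4x^3
u' = 12x^2

Answer: -12x^2·sin(4x^3)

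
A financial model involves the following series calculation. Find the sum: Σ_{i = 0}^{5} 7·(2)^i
Geometric series: S = a(1 - r^n)/(1 - r)
a = 7, r = 2, n = 6
S = 7(1 - 64)/-1 = 441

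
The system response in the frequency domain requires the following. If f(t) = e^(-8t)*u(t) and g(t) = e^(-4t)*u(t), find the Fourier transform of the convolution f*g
By the convolution theorem: F{f*g} = F(omega)*G(omega)
F(omega) = 1/(8+j*omega), G(omega) = 1/(4+j*omega)
F{f*g} = 1/((8+j*omega)(4+j*omega))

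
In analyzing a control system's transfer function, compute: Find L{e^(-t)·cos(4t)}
First shifting: L{e^(at)f(t)} = F(s-a)
L{cos(4t)} = s/(s²+16)
Shift: (s+1)/((s+1)²+16)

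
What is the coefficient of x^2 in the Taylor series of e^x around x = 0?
Taylor series of e^x = Σ x^n/n!
Coefficient of x^2 = 1/2! = 1/2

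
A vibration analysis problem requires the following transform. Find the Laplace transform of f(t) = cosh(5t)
L{cosh(at)}=s/(s²-a²)
L{cosh(5t)}=s/(s²-25)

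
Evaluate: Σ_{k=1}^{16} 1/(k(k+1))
Partial fractions: 1/(k(k + 1)) = 1/k - 1/(k + 1)
Telescoping sum: 1(1 - 1/17) = 1·16/17

Answer: 16/17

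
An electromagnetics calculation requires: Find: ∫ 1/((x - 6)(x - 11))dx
Partial fractions: 1/((x-6)(x-11)) = A/(x-6)+B/(x-11)
A = -1/5, B = 1/5
∫ [-1/5· 1/(x-6)+1/5· 1/(x-11)] dx
= (1/5)[ln|x-11| - ln|x-6|]+C

Answer: (1/5)·ln|(x-11)/(x-6)|+C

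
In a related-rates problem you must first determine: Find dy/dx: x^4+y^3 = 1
Differentiate: 4x^3+3y^2·(dy/dx)=0
dy/dx=-4x^3/(3y^2)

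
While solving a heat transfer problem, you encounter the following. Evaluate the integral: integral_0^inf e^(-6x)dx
integral_0^inf e^(-6x) dx = [-1/6*e^(-6x)]_0^inf
= 0 - (-1/6) = 1/6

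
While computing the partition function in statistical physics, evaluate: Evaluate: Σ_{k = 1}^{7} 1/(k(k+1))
Partial fractions: 1/(k(k+1))=1/k - 1/(k+1)
Telescoping sum: 1(1-1/8)=1·7/8

Answer: 7/8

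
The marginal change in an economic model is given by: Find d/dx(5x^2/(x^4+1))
Quotient rule: (f/g)' = (f'g - fg')/g²
f = 5x^2, f' = 10x
g = x^4+1, g' = 4x^3

Answer: (10x·(x^4+1)-20x^5)/(x^4+1)²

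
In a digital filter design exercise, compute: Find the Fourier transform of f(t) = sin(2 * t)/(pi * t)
sin(W*t)/(pi*t)=(W/pi)*sinc(W*t/pi) is the impulse response of the ideal low-pass filter with cutoff W (here W=2).
Its Fourier transform is a rectangular function:
F(omega)=1 for |omega| < 2, 0 otherwise

Answer: rect(omega/4) [i.e., 1 for |omega| < 2, 0 otherwise]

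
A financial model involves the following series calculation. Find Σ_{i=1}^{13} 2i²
=2·n(n+1)(2n+1)/6=2·13·14·27/6=1638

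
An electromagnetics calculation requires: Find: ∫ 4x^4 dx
Using power rule: ∫ 4x^4 dx = 4/5 x^5+C = (4/5)x^5+C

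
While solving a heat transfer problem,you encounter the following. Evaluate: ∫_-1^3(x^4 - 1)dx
Step 1: Find antiderivative F(x) = (1/5)x^5 - x
Step 2: F(3) - F(-1) = 228/5 - (4/5) = 224/5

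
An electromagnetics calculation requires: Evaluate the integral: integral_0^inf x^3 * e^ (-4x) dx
This is a Gamma integral. Substitute u=4x (du=4 dx):
integral_0^inf x^3*e^(-4x) dx=(1/4^4) integral_0^inf u^3*e^(-u) du
=Gamma(4)/4^4=3!/4^4=6/256

Answer: 3/128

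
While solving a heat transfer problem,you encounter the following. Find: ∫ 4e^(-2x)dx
Since d/dx[e^(-2x)] = -2e^(-2x), we get -2 e^(-2x)+C

Answer: -2e^(-2x)+C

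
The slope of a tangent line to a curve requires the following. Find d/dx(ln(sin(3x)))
Chain rule: d/dx[ln(u)]=u'/u where u=sin(3x)
u'=3cos(3x)

Answer: (3cos(3x))/(sin(3x))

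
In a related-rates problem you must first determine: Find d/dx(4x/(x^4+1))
Quotient rule: (f/g)' = (f'g - fg')/g²
f = 4x, f' = 4
g = x^4+1, g' = 4x^3

Answer: (4·(x^4+1)-16x^4)/(x^4+1)²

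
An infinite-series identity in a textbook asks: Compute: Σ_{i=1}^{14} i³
Using formula: Σ i^3 = [n(n+1)/2]² = [14·15/2]² = 11025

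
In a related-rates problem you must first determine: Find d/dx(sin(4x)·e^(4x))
Product rule: (fg)' = f'g + fg'
f = sin(4x), f' = 4·cos(4x)
g = e^(4x), g' = 4·e^(4x)

Answer: 4·cos(4x)·e^(4x) + 4·sin(4x)·e^(4x)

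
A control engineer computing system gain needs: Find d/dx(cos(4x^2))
Chain rule: d/dx[cos(u)] = -sin(u)·u' where u = 4x^2
u' = 8x

Answer: -8x·sin(4x^2)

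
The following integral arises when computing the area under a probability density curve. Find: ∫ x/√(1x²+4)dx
Let u = x² + 4, du = 2x dx
∫ (1/2)·u^(-1/2) du = √u + C

Answer: √(x² + 4) + C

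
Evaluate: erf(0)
erf(0) = 0 (error function is odd and erf(0) = 0 by definition)

Answer: 0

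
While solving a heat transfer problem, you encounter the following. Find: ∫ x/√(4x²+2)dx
Let u=4x²+2, du=8x dx
∫ (1/8)·u^(-1/2) du=√u/4+C

Answer: √(4x²+2)/4+C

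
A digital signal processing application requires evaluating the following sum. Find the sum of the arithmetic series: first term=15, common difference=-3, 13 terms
Last term: a_n = 15+(13-1)·-3 = -21
Sum = n(a_1+a_n)/2 = 13(15+(-21))/2 = -39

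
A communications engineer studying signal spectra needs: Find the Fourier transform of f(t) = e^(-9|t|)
Using the standard pair: F{e^(-a|t|)}=2a/(a^2+omega^2)
With a=9: F(omega)=18/(81+omega^2)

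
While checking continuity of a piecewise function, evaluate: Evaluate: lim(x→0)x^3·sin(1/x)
Squeeze theorem: -|x^3| ≤ x^3·sin(1/x) ≤ |x^3|
Since x^3 → 0 as x → 0, by squeeze theorem the limit is 0

Answer: 0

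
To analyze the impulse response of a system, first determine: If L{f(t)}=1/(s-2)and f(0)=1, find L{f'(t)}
L{f'(t)}=s·F(s) - f(0)=s/(s-2) - 1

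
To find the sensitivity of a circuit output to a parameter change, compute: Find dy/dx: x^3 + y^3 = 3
Differentiate: 3x^2 + 3y^2·(dy/dx)=0
dy/dx=-3x^2/(3y^2)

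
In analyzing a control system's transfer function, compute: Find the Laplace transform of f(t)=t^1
L{t^n}=n!/s^(n + 1)
L{t^1}=1!/s^2=1/s^2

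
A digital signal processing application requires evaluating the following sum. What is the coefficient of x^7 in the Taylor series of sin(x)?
sin(x) = Σ (-1)^k x^(2k + 1)/(2k + 1)!
For x^7: (-1)^3/7! = -1/5040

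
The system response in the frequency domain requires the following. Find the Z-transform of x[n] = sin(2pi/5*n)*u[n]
Z{sin(w0 * n) * u[n]} = z * sin(w0)/(z^2-2z * cos(w0)+1)
With w0 = 2pi/5: X(z) = z * sin(2pi/5)/(z^2-2z * cos(2pi/5)+1)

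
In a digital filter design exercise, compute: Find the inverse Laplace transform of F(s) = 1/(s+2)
L^(-1){1/(s-a)}=c·e^(at)
Here a=-2, c=1

Answer: e^(-2t)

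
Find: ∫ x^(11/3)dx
Power rule: ∫ x^(11/3) dx=x^(14/3)/(14/3) + C

Answer: (3/14)·x^(14/3) + C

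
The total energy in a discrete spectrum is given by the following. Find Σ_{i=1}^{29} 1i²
=1·n(n + 1)(2n + 1)/6=1·29·30·59/6=8555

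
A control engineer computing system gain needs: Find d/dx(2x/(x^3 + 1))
Quotient rule: (f/g)' = (f'g - fg')/g²
f = 2x, f' = 2
g = x^3 + 1, g' = 3x^2

Answer: (2·(x^3 + 1) - 6x^3)/(x^3 + 1)²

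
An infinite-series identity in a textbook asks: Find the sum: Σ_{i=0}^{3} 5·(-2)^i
Geometric series: S = a(1 - r^n)/(1 - r)
a = 5, r = -2, n = 4
S = 5(1-16)/3 = -25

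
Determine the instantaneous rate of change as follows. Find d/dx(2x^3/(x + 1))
Quotient rule: (f/g)' = (f'g - fg')/g²
f = 2x^3, f' = 6x^2
g = x+1, g' = 1

Answer: (6x^2·(x+1)-2x^3)/(x+1)²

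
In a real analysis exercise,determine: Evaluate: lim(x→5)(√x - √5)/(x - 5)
Multiply by conjugate (√x+√5)/(√x+√5):
= (x - 5)/((x - 5)(√x+√5)) = 1/(√x+√5)
As x → 5: 1/(2√5)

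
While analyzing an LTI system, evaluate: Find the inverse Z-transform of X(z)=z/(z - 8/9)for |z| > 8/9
Standard pair: z/(z-a) <-> a^n*u[n] for causal signals
With a = 8/9: x[n] = (8/9)^n*u[n]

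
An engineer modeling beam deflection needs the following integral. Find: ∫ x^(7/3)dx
Power rule: ∫ x^(7/3) dx = x^(10/3)/(10/3) + C

Answer: (3/10)·x^(10/3) + C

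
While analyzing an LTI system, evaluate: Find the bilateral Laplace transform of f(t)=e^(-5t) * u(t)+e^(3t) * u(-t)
For e^(-5t) * u(t): L = 1/(s + 5), Re(s) > -5
For e^(3t) * u(-t): L = -1/(s-3), Re(s) < 3
Combined: F(s) = 1/(s + 5) - 1/(s-3), -5 < Re(s) < 3

Answer: 1/(s + 5) - 1/(s-3), ROC: -5 < Re(s) < 3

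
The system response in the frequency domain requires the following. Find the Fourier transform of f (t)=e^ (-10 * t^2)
The Fourier transform of a Gaussian e^(-a * t^2) is sqrt(pi/a) * e^(-omega^2/(4a)).
With a=10: F(omega)=sqrt(pi/10) * e^(-omega^2/40)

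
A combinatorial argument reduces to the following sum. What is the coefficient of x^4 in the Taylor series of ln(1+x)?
ln(1+x) = Σ (-1)^(n+1) x^n/n
Coefficient of x^4 = (-1)^5/4 = -1/4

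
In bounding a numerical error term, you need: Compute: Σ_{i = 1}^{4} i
Using formula: Σ i^1 = n(n+1)/2 = 4·5/2 = 10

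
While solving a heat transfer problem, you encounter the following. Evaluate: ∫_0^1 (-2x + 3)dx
Step 1: Find antiderivative F(x)=-x^2+3x
Step 2: F(1) - F(0)=2 - (0)=2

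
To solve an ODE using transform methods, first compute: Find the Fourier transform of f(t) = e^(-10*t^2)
The Fourier transform of a Gaussian e^(-a*t^2) is sqrt(pi/a)*e^(-omega^2/(4a)).
With a=10: F(omega)=sqrt(pi/10)*e^(-omega^2/40)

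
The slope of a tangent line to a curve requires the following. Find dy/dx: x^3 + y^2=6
Differentiate: 3x^2+2y·(dy/dx)=0
dy/dx=-3x^2/(2y)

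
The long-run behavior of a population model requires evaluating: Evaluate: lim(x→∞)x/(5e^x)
Apply L'Hôpital 1 times (∞/∞ each time):
Eventually get 1!/(5e^x) → 0

Answer: 0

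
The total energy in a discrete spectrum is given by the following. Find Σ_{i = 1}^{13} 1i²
= 1·n(n + 1)(2n + 1)/6 = 1·13·14·27/6 = 819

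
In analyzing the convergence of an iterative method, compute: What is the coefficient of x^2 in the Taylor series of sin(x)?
sin(x) has only odd powers. Coefficient of x^2=0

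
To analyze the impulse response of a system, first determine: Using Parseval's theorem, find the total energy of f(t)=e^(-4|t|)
Parseval's theorem: E = integral |f(t)|^2 dt = (1/2pi) integral |F(omega)|^2 domega
E = integral_{-inf}^{inf} e^(-8|t|) dt = 2*integral_0^inf e^(-8t) dt = 2/(2*4) = 1/4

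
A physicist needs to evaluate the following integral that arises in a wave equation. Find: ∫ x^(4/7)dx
Power rule: ∫ x^(4/7) dx = x^(11/7)/(11/7)+C

Answer: (7/11)·x^(11/7)+C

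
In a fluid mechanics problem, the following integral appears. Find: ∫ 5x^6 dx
Using power rule: ∫ 5x^6 dx = 5/7 x^7+C = (5/7)x^7+C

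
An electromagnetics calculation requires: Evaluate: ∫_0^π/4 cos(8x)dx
Antiderivative: sin(8x)/8
Evaluate at bounds: [sin(8·π/4)/8] - [sin(8·0)/8]
= ((0) - (0))/8 = 0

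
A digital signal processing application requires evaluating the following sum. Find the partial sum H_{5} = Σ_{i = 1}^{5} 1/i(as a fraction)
H_5 = 1 + 1/2 + 1/3 + ... + 1/5
= 137/60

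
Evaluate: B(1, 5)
B(x,y) = Γ(x)Γ(y)/Γ(x+y) = (x-1)!(y-1)!/(x+y-1)!
B(1,5) = 0!·4!/5! = 1/5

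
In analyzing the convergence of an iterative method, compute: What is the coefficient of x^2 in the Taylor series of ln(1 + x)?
ln(1 + x)=Σ (-1)^(n + 1) x^n/n
Coefficient of x^2=(-1)^3/2=-1/2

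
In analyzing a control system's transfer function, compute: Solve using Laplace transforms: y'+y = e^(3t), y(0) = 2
Take L: sY - 2 + Y=1/(s-3)
Y(s + 1)=1/(s-3) + 2
Y=1/((s-3)(s + 1)) + 2/(s + 1)
Partial fractions: 1/((s-3)(s + 1))=(1/4)/(s-3) - (1/4)/(s + 1)
So Y=(1/4)/(s-3) + (7/4)/(s + 1)
Inverse Laplace transform (L^(-1){1/(s-3)}=e^(3t), L^(-1){1/(s + 1)}=e^(-t)):

Answer: y(t)=(1/4)·e^(3t) + (7/4)·e^(-t)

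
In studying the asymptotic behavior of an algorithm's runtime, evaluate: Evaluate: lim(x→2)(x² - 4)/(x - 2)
Factor: (x² - 4)=(x-2)(x+2)
Cancel (x-2): lim(x→2) (x+2)=4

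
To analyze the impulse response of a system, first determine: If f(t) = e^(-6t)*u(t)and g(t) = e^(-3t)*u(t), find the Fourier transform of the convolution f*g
By the convolution theorem: F{f*g} = F(omega)*G(omega)
F(omega) = 1/(6 + j*omega), G(omega) = 1/(3 + j*omega)
F{f*g} = 1/((6 + j*omega)(3 + j*omega))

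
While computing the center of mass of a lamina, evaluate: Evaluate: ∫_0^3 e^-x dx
Antiderivative: -e^-x
Evaluate: -(e^-3 - 1)

Answer: (e^-3 - 1)/(-1)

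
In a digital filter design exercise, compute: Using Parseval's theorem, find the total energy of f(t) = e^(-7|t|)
Parseval's theorem: E = integral |f(t)|^2 dt = (1/2pi) integral |F(omega)|^2 domega
E = integral_{-inf}^{inf} e^(-14|t|) dt = 2*integral_0^inf e^(-14t) dt = 2/(2*7) = 1/7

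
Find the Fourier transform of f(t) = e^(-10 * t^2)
The Fourier transform of a Gaussian e^(-a * t^2) is sqrt(pi/a) * e^(-omega^2/(4a)).
With a = 10: F(omega) = sqrt(pi/10) * e^(-omega^2/40)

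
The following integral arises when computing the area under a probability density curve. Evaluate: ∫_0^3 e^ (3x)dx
Antiderivative: (1/3)e^(3x)
Evaluate: (1/3)(e^9-1)

Answer: (e^9-1)/3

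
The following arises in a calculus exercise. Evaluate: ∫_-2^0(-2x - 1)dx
Step 1: Find antiderivative F(x)=-x^2 - x
Step 2: F(0) - F(-2)=0 - (-2)=2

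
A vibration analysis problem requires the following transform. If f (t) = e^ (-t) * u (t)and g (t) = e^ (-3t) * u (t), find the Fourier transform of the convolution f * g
By the convolution theorem: F{f*g} = F(omega)*G(omega)
F(omega) = 1/(1+j*omega), G(omega) = 1/(3+j*omega)
F{f*g} = 1/((1+j*omega)(3+j*omega))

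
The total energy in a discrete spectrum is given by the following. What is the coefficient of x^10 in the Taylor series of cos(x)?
cos(x)=Σ (-1)^k x^(2k)/(2k)!
For x^10: (-1)^5/10!=-1/3628800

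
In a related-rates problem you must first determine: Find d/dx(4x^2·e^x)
Product rule: (fg)' = f'g + fg'
f = 4x^2, f' = 8x
g = e^x, g' = e^x

Answer: 8x·e^x + 4x^2·e^x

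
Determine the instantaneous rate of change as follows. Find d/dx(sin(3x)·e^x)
Product rule: (fg)' = f'g + fg'
f = sin(3x), f' = 3·cos(3x)
g = e^x, g' = e^x

Answer: 3·cos(3x)·e^x + sin(3x)·e^x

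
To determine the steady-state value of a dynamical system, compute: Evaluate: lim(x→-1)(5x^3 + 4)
Polynomial is continuous, so substitute x=-1:
5·(-1)^3+4=-1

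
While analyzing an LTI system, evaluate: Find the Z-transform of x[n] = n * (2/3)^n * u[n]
Using the property Z{n*a^n*u[n]} = az/(z-a)^2
With a = 2/3: X(z) = (2/3)z/(z - 2/3)^2, |z| > 2/3

Answer: (2/3)z/(z - 2/3)^2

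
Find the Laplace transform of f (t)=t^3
L{t^n} = n!/s^(n + 1)
L{t^3} = 3!/s^4 = 6/s^4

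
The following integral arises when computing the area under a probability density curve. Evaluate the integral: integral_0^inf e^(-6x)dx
integral_0^inf e^(-6x) dx = [-1/6 * e^(-6x)]_0^inf
= 0 - (-1/6) = 1/6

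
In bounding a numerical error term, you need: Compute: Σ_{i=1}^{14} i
Using formula: Σ i^1 = n(n+1)/2 = 14·15/2 = 105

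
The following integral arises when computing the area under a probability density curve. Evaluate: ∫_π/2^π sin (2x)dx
Antiderivative: -cos(2x)/2
Evaluate at bounds: [-cos(2·π)/2] - [-cos(2·π/2)/2]
= (-(1) + (-1))/2 = -1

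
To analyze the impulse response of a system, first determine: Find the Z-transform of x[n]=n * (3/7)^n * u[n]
Using the property Z{n*a^n*u[n]}=az/(z-a)^2
With a=3/7: X(z)=(3/7)z/(z - 3/7)^2, |z| > 3/7

Answer: (3/7)z/(z - 3/7)^2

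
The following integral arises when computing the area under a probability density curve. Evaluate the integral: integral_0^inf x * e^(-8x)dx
This is a Gamma integral. Substitute u = 8x (du = 8 dx):
integral_0^inf x*e^(-8x) dx = (1/8^2) integral_0^inf u^1*e^(-u) du
= Gamma(2)/8^2 = 1!/8^2 = 1/64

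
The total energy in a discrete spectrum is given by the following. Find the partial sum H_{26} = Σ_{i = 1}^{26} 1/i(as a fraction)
H_26=1+1/2+1/3+...+1/26
=34395742267/8923714800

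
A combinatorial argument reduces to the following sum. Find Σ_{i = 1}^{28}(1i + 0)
= 1·Σ i + 0·28 = 1·406 + 0 = 406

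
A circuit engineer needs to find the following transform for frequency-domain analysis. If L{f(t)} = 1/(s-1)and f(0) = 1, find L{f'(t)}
L{f'(t)} = s·F(s) - f(0) = s/(s-1) - 1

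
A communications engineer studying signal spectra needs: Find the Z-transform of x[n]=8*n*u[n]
Z{n * u[n]}=z/(z-1)^2
By linearity: Z{8 * n * u[n]}=8z/(z-1)^2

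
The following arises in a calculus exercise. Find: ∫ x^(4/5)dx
Power rule: ∫ x^(4/5) dx=x^(9/5)/(9/5) + C

Answer: (5/9)·x^(9/5) + C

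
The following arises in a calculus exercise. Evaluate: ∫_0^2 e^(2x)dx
Antiderivative: (1/2)e^(2x)
Evaluate: (1/2)(e^4 - 1)

Answer: (e^4 - 1)/2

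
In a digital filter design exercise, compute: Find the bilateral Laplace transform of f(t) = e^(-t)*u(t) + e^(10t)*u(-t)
For e^(-t)*u(t): L = 1/(s+1), Re(s) > -1
For e^(10t)*u(-t): L = -1/(s-10), Re(s) < 10
Combined: F(s) = 1/(s+1)-1/(s-10), -1 < Re(s) < 10

Answer: 1/(s+1)-1/(s-10), ROC: -1 < Re(s) < 10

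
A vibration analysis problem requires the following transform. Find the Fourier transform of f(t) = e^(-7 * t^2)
The Fourier transform of a Gaussian e^(-a * t^2) is sqrt(pi/a) * e^(-omega^2/(4a)).
With a=7: F(omega)=sqrt(pi/7) * e^(-omega^2/28)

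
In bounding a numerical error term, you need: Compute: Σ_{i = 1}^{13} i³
Using formula: Σ i^3 = [n(n + 1)/2]² = [13·14/2]² = 8281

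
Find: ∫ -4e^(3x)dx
Since d/dx[e^(3x)] = 3e^(3x), we get -4/3 e^(3x)+C

Answer: (-4/3)e^(3x)+C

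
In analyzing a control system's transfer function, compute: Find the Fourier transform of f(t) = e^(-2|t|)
Using the standard pair: F{e^(-a|t|)}=2a/(a^2+omega^2)
With a=2: F(omega)=4/(4+omega^2)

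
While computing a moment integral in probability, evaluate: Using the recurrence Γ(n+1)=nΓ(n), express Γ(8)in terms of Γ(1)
Γ(8) = 7Γ(7) = 7·6Γ(6) = ... = 7!·Γ(1) = 5040·Γ(1)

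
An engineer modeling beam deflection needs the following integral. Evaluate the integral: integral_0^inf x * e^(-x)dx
This is a Gamma integral. Substitute u = 1x:
integral_0^inf x * e^(-x) dx = (1/1^2) integral_0^inf u^1 * e^(-u) du
= Gamma(2)/1^2 = 1!/1^2 = 1/1

Answer: 1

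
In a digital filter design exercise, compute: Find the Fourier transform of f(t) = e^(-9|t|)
Using the standard pair: F{e^(-a|t|)} = 2a/(a^2 + omega^2)
With a = 9: F(omega) = 18/(81 + omega^2)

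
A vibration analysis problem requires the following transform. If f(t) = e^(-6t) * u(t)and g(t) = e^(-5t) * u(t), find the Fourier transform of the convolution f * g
By the convolution theorem: F{f*g} = F(omega)*G(omega)
F(omega) = 1/(6 + j*omega), G(omega) = 1/(5 + j*omega)
F{f*g} = 1/((6 + j*omega)(5 + j*omega))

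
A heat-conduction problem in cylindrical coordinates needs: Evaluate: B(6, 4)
B(x,y)=Γ(x)Γ(y)/Γ(x+y)=(x-1)!(y-1)!/(x+y-1)!
B(6,4)=5!·3!/9!=1/504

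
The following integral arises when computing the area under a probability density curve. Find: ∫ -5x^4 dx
Using power rule: ∫ -5x^4 dx = -5/5 x^5+C = -x^5+C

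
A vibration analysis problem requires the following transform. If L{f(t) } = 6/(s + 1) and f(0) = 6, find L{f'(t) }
L{f'(t)}=s·F(s) - f(0)=6s/(s+1)-6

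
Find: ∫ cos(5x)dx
Using substitution u = 5x: ∫ cos(u) du/5 = sin(u)/5+C

Answer: (1/5)sin(5x)+C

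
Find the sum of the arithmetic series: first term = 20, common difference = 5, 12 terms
Last term: a_n=20+(12-1)·5=75
Sum=n(a_1+a_n)/2=12(20+75)/2=570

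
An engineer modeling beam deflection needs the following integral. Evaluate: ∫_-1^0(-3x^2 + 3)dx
Step 1: Find antiderivative F(x)=-x^3+3x
Step 2: F(0) - F(-1)=0 - (-2)=2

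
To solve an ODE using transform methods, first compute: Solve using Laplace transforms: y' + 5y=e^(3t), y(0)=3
Take L: sY - 3+5Y = 1/(s-3)
Y(s+5) = 1/(s-3)+3
Y = 1/((s-3)(s+5))+3/(s+5)
Partial fractions: 1/((s-3)(s+5)) = (1/8)/(s-3) - (1/8)/(s+5)
So Y = (1/8)/(s-3)+(23/8)/(s+5)
Inverse Laplace transform (L^(-1){1/(s-3)} = e^(3t), L^(-1){1/(s+5)} = e^(-5t)):

Answer: y(t) = (1/8)·e^(3t)+(23/8)·e^(-5t)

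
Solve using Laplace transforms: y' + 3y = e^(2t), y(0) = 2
Take L: sY - 2 + 3Y=1/(s-2)
Y(s + 3)=1/(s-2) + 2
Y=1/((s-2)(s + 3)) + 2/(s + 3)
Partial fractions: 1/((s-2)(s + 3))=(1/5)/(s-2) - (1/5)/(s + 3)
So Y=(1/5)/(s-2) + (9/5)/(s + 3)
Inverse Laplace transform (L^(-1){1/(s-2)}=e^(2t), L^(-1){1/(s + 3)}=e^(-3t)):

Answer: y(t)=(1/5)·e^(2t) + (9/5)·e^(-3t)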